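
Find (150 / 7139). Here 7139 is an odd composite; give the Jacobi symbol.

Pull out 2: since 7139 ≡ 3 (mod 8), (2/7139) = -1.
Reciprocity: 75 ≡ 3 and 7139 ≡ 3 (mod 4), so (75/7139) = −(7139/75).
Reduce top mod 75: now compute (14/75).
Pull out 2: since 75 ≡ 3 (mod 8), (2/75) = -1.
Reciprocity: 7 ≡ 3 and 75 ≡ 3 (mod 4), so (7/75) = −(75/7).
Reduce top mod 7: now compute (5/7).
Reciprocity: 5 ≡ 1 and 7 ≡ 3 (mod 4), so (5/7) = +(7/5).
Reduce top mod 5: now compute (2/5).
Pull out 2: since 5 ≡ 5 (mod 8), (2/5) = -1.
Reached (1/5) = 1. Collecting the sign flips along the way, the symbol is -1.

-1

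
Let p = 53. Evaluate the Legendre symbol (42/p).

1

Euler's criterion: (42/53) ≡ 42^26 (mod 53).
42^2 ≡ 15 (mod 53)
42^4 ≡ 13 (mod 53)
42^8 ≡ 10 (mod 53)
42^16 ≡ 47 (mod 53)
42^26 = 42^(16+8+2) ≡ 1 (mod 53).
Result is 1, so (42/53) = 1.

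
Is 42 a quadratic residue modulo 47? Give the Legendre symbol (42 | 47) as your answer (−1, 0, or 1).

1

Pull out 2: since 47 ≡ 7 (mod 8), (2/47) = +1.
Reciprocity: 21 ≡ 1 and 47 ≡ 3 (mod 4), so (21/47) = +(47/21).
Reduce top mod 21: now compute (5/21).
Reciprocity: 5 ≡ 1 and 21 ≡ 1 (mod 4), so (5/21) = +(21/5).
Reduce top mod 5: now compute (1/5).
Reached (1/5) = 1. Collecting the sign flips along the way, the symbol is +1.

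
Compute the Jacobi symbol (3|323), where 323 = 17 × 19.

1

Reciprocity: 3 ≡ 3 and 323 ≡ 3 (mod 4), so (3/323) = −(323/3).
Reduce top mod 3: now compute (2/3).
Pull out 2: since 3 ≡ 3 (mod 8), (2/3) = -1.
Reached (1/3) = 1. Collecting the sign flips along the way, the symbol is +1.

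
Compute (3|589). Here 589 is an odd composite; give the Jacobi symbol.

1

Reciprocity: 3 ≡ 3 and 589 ≡ 1 (mod 4), so (3/589) = +(589/3).
Reduce top mod 3: now compute (1/3).
Reached (1/3) = 1. Collecting the sign flips along the way, the symbol is +1.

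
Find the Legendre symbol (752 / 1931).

-1

Pull out 2^4: since 1931 ≡ 3 (mod 8), (2/1931) = -1, so (2/1931)^4 = +1.
Reciprocity: 47 ≡ 3 and 1931 ≡ 3 (mod 4), so (47/1931) = −(1931/47).
Reduce top mod 47: now compute (4/47).
Pull out 2^2: since 47 ≡ 7 (mod 8), (2/47) = +1, so (2/47)^2 = +1.
Reached (1/47) = 1. Collecting the sign flips along the way, the symbol is -1.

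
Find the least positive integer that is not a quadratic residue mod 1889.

(2/1889) = +1, so 2 is a residue.
(3/1889) = −1, so 3 is the smallest positive non-residue mod 1889.

3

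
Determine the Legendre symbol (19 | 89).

-1

Reciprocity: 19 ≡ 3 and 89 ≡ 1 (mod 4), so (19/89) = +(89/19).
Reduce top mod 19: now compute (13/19).
Reciprocity: 13 ≡ 1 and 19 ≡ 3 (mod 4), so (13/19) = +(19/13).
Reduce top mod 13: now compute (6/13).
Pull out 2: since 13 ≡ 5 (mod 8), (2/13) = -1.
Reciprocity: 3 ≡ 3 and 13 ≡ 1 (mod 4), so (3/13) = +(13/3).
Reduce top mod 3: now compute (1/3).
Reached (1/3) = 1. Collecting the sign flips along the way, the symbol is -1.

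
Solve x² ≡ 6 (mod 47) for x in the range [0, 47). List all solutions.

10, 37

Since 47 ≡ 3 (mod 4), a square root of 6 is 6^((47+1)/4) = 6^12 mod 47.
Repeated squaring: 6^2≡36, 6^4≡27, 6^8≡24 (mod 47).
6^12 = 6^(8+4) ≡ 37 (mod 47).
Check: 37² = 1369 ≡ 6 (mod 47). The two roots are 10 and 37.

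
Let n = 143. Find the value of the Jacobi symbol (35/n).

Reciprocity: 35 ≡ 3 and 143 ≡ 3 (mod 4), so (35/143) = −(143/35).
Reduce top mod 35: now compute (3/35).
Reciprocity: 3 ≡ 3 and 35 ≡ 3 (mod 4), so (3/35) = −(35/3).
Reduce top mod 3: now compute (2/3).
Pull out 2: since 3 ≡ 3 (mod 8), (2/3) = -1.
Reached (1/3) = 1. Collecting the sign flips along the way, the symbol is -1.

-1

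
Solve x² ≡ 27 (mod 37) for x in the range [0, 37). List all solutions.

8, 29

37 ≡ 1 (mod 4), so we find a root by search.
Trying successive values, 8² = 64 ≡ 27 (mod 37). The other root is 37 − 8 = 29.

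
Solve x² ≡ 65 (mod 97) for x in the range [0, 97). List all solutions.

29, 68

97 ≡ 1 (mod 4), so we find a root by search.
Trying successive values, 29² = 841 ≡ 65 (mod 97). The other root is 97 − 29 = 68.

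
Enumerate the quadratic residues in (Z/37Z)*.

1,3,4,7,9,10,11,12,16,21,25,26,27,28,30,33,34,36

Square k = 1,…,18 (k and 37−k give the same square):
1²=1, 2²=4, 3²=9, 4²=16, 5²=25, 6²=36, 7²≡12, 8²≡27, 9²≡7, 10²≡26, 11²≡10, 12²≡33, 13²≡21, 14²≡11, 15²≡3, 16²≡34, 17²≡30, 18²≡28 (mod 37).
So the quadratic residues mod 37 are {1, 3, 4, 7, 9, 10, 11, 12, 16, 21, 25, 26, 27, 28, 30, 33, 34, 36}.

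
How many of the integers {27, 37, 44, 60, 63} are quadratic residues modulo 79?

(27/79) = -1 → non-residue.
(37/79) = -1 → non-residue.
(44/79) = +1 → QR.
(60/79) = -1 → non-residue.
(63/79) = -1 → non-residue.
Total quadratic residues among the 5: 1.

1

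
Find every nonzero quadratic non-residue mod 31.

3, 6, 11, 12, 13, 15, 17, 21, 22, 23, 24, 26, 27, 29, 30

Square k = 1,…,15 (k and 31−k give the same square):
1²=1, 2²=4, 3²=9, 4²=16, 5²=25, 6²≡5, 7²≡18, 8²≡2, 9²≡19, 10²≡7, 11²≡28, 12²≡20, 13²≡14, 14²≡10, 15²≡8 (mod 31).
The residues are {1, 2, 4, 5, 7, 8, 9, 10, 14, 16, 18, 19, 20, 25, 28}; the non-residues are the remaining 15 nonzero classes.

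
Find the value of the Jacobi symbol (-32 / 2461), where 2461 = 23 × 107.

-1

First reduce: -32 ≡ 2429 (mod 2461).
Reciprocity: 2429 ≡ 1 and 2461 ≡ 1 (mod 4), so (2429/2461) = +(2461/2429).
Reduce top mod 2429: now compute (32/2429).
Pull out 2^5: since 2429 ≡ 5 (mod 8), (2/2429) = -1, so (2/2429)^5 = -1.
Reached (1/2429) = 1. Collecting the sign flips along the way, the symbol is -1.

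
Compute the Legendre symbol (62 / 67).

Pull out 2: since 67 ≡ 3 (mod 8), (2/67) = -1.
Reciprocity: 31 ≡ 3 and 67 ≡ 3 (mod 4), so (31/67) = −(67/31).
Reduce top mod 31: now compute (5/31).
Reciprocity: 5 ≡ 1 and 31 ≡ 3 (mod 4), so (5/31) = +(31/5).
Reduce top mod 5: now compute (1/5).
Reached (1/5) = 1. Collecting the sign flips along the way, the symbol is +1.

1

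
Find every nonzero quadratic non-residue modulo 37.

Square k = 1,…,18 (k and 37−k give the same square):
1²=1, 2²=4, 3²=9, 4²=16, 5²=25, 6²=36, 7²≡12, 8²≡27, 9²≡7, 10²≡26, 11²≡10, 12²≡33, 13²≡21, 14²≡11, 15²≡3, 16²≡34, 17²≡30, 18²≡28 (mod 37).
The residues are {1, 3, 4, 7, 9, 10, 11, 12, 16, 21, 25, 26, 27, 28, 30, 33, 34, 36}; the non-residues are the remaining 18 nonzero classes.

2, 5, 6, 8, 13, 14, 15, 17, 18, 19, 20, 22, 23, 24, 29, 31, 32, 35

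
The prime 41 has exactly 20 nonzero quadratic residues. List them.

Square k = 1,…,20 (k and 41−k give the same square):
1²=1, 2²=4, 3²=9, 4²=16, 5²=25, 6²=36, 7²≡8, 8²≡23, 9²≡40, 10²≡18, 11²≡39, 12²≡21, 13²≡5, 14²≡32, 15²≡20, 16²≡10, 17²≡2, 18²≡37, 19²≡33, 20²≡31 (mod 41).
So the quadratic residues mod 41 are {1, 2, 4, 5, 8, 9, 10, 16, 18, 20, 21, 23, 25, 31, 32, 33, 36, 37, 39, 40}.

1, 2, 4, 5, 8, 9, 10, 16, 18, 20, 21, 23, 25, 31, 32, 33, 36, 37, 39, 40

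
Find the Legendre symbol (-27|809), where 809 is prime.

First reduce: -27 ≡ 782 (mod 809).
Pull out 2: since 809 ≡ 1 (mod 8), (2/809) = +1.
Reciprocity: 391 ≡ 3 and 809 ≡ 1 (mod 4), so (391/809) = +(809/391).
Reduce top mod 391: now compute (27/391).
Reciprocity: 27 ≡ 3 and 391 ≡ 3 (mod 4), so (27/391) = −(391/27).
Reduce top mod 27: now compute (13/27).
Reciprocity: 13 ≡ 1 and 27 ≡ 3 (mod 4), so (13/27) = +(27/13).
Reduce top mod 13: now compute (1/13).
Reached (1/13) = 1. Collecting the sign flips along the way, the symbol is -1.

-1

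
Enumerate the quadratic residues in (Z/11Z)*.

1,3,4,5,9

Square k = 1,…,5 (k and 11−k give the same square):
1²=1, 2²=4, 3²=9, 4²≡5, 5²≡3 (mod 11).
So the quadratic residues mod 11 are {1, 3, 4, 5, 9}.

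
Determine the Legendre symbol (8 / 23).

1

Euler's criterion: (8/23) ≡ 8^11 (mod 23).
8^2 ≡ 18 (mod 23)
8^4 ≡ 2 (mod 23)
8^8 ≡ 4 (mod 23)
8^11 = 8^(8+2+1) ≡ 1 (mod 23).
Result is 1, so (8/23) = 1.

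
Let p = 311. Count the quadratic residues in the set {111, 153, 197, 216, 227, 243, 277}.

4

(111/311) = -1 → non-residue.
(153/311) = -1 → non-residue.
(197/311) = +1 → QR.
(216/311) = +1 → QR.
(227/311) = -1 → non-residue.
(243/311) = +1 → QR.
(277/311) = +1 → QR.
Total quadratic residues among the 7: 4.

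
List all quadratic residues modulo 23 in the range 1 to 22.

Square k = 1,…,11 (k and 23−k give the same square):
1²=1, 2²=4, 3²=9, 4²=16, 5²≡2, 6²≡13, 7²≡3, 8²≡18, 9²≡12, 10²≡8, 11²≡6 (mod 23).
So the quadratic residues mod 23 are {1, 2, 3, 4, 6, 8, 9, 12, 13, 16, 18}.

1 2 3 4 6 8 9 12 13 16 18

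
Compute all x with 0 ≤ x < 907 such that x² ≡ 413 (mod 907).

Since 907 ≡ 3 (mod 4), a square root of 413 is 413^((907+1)/4) = 413^227 mod 907.
Repeated squaring: 413^2≡53, 413^4≡88, 413^8≡488, 413^16≡510, 413^32≡698, 413^64≡145, 413^128≡164 (mod 907).
413^227 = 413^(128+64+32+2+1) ≡ 325 (mod 907).
Check: 325² = 105625 ≡ 413 (mod 907). The two roots are 325 and 582.

325, 582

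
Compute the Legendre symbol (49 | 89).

1

Reciprocity: 49 ≡ 1 and 89 ≡ 1 (mod 4), so (49/89) = +(89/49).
Reduce top mod 49: now compute (40/49).
Pull out 2^3: since 49 ≡ 1 (mod 8), (2/49) = +1, so (2/49)^3 = +1.
Reciprocity: 5 ≡ 1 and 49 ≡ 1 (mod 4), so (5/49) = +(49/5).
Reduce top mod 5: now compute (4/5).
Pull out 2^2: since 5 ≡ 5 (mod 8), (2/5) = -1, so (2/5)^2 = +1.
Reached (1/5) = 1. Collecting the sign flips along the way, the symbol is +1.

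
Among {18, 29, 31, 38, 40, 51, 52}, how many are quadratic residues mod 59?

(18/59) = -1 → non-residue.
(29/59) = +1 → QR.
(31/59) = -1 → non-residue.
(38/59) = -1 → non-residue.
(40/59) = -1 → non-residue.
(51/59) = +1 → QR.
(52/59) = -1 → non-residue.
Total quadratic residues among the 7: 2.

2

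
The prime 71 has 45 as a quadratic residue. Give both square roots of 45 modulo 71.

Since 71 ≡ 3 (mod 4), a square root of 45 is 45^((71+1)/4) = 45^18 mod 71.
Repeated squaring: 45^2≡37, 45^4≡20, 45^8≡45, 45^16≡37 (mod 71).
45^18 = 45^(16+2) ≡ 20 (mod 71).
Check: 20² = 400 ≡ 45 (mod 71). The two roots are 20 and 51.

20, 51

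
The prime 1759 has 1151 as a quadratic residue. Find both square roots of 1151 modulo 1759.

Since 1759 ≡ 3 (mod 4), a square root of 1151 is 1151^((1759+1)/4) = 1151^440 mod 1759.
Repeated squaring: 1151^2≡274, 1151^4≡1198, 1151^8≡1619, 1151^16≡251, 1151^32≡1436, 1151^64≡548, 1151^128≡1274, 1151^256≡1278 (mod 1759).
1151^440 = 1151^(256+128+32+16+8) ≡ 782 (mod 1759).
Check: 782² = 611524 ≡ 1151 (mod 1759). The two roots are 782 and 977.

782, 977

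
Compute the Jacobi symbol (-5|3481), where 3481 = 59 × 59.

First reduce: -5 ≡ 3476 (mod 3481).
Pull out 2^2: since 3481 ≡ 1 (mod 8), (2/3481) = +1, so (2/3481)^2 = +1.
Reciprocity: 869 ≡ 1 and 3481 ≡ 1 (mod 4), so (869/3481) = +(3481/869).
Reduce top mod 869: now compute (5/869).
Reciprocity: 5 ≡ 1 and 869 ≡ 1 (mod 4), so (5/869) = +(869/5).
Reduce top mod 5: now compute (4/5).
Pull out 2^2: since 5 ≡ 5 (mod 8), (2/5) = -1, so (2/5)^2 = +1.
Reached (1/5) = 1. Collecting the sign flips along the way, the symbol is +1.

1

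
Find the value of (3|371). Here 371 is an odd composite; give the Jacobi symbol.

1

Reciprocity: 3 ≡ 3 and 371 ≡ 3 (mod 4), so (3/371) = −(371/3).
Reduce top mod 3: now compute (2/3).
Pull out 2: since 3 ≡ 3 (mod 8), (2/3) = -1.
Reached (1/3) = 1. Collecting the sign flips along the way, the symbol is +1.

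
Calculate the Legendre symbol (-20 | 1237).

-1

First reduce: -20 ≡ 1217 (mod 1237).
Reciprocity: 1217 ≡ 1 and 1237 ≡ 1 (mod 4), so (1217/1237) = +(1237/1217).
Reduce top mod 1217: now compute (20/1217).
Pull out 2^2: since 1217 ≡ 1 (mod 8), (2/1217) = +1, so (2/1217)^2 = +1.
Reciprocity: 5 ≡ 1 and 1217 ≡ 1 (mod 4), so (5/1217) = +(1217/5).
Reduce top mod 5: now compute (2/5).
Pull out 2: since 5 ≡ 5 (mod 8), (2/5) = -1.
Reached (1/5) = 1. Collecting the sign flips along the way, the symbol is -1.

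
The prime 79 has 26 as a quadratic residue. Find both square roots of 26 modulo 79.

37, 42

Since 79 ≡ 3 (mod 4), a square root of 26 is 26^((79+1)/4) = 26^20 mod 79.
Repeated squaring: 26^2≡44, 26^4≡40, 26^8≡20, 26^16≡5 (mod 79).
26^20 = 26^(16+4) ≡ 42 (mod 79).
Check: 42² = 1764 ≡ 26 (mod 79). The two roots are 37 and 42.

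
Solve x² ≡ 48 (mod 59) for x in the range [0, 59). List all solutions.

Since 59 ≡ 3 (mod 4), a square root of 48 is 48^((59+1)/4) = 48^15 mod 59.
Repeated squaring: 48^2≡3, 48^4≡9, 48^8≡22 (mod 59).
48^15 = 48^(8+4+2+1) ≡ 15 (mod 59).
Check: 15² = 225 ≡ 48 (mod 59). The two roots are 15 and 44.

15, 44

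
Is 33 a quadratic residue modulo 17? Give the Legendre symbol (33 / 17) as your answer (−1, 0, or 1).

First reduce: 33 ≡ 16 (mod 17).
Pull out 2^4: since 17 ≡ 1 (mod 8), (2/17) = +1, so (2/17)^4 = +1.
Reached (1/17) = 1. Collecting the sign flips along the way, the symbol is +1.

1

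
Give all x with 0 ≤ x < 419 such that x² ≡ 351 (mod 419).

108, 311

Since 419 ≡ 3 (mod 4), a square root of 351 is 351^((419+1)/4) = 351^105 mod 419.
Repeated squaring: 351^2≡15, 351^4≡225, 351^8≡345, 351^16≡29, 351^32≡3, 351^64≡9 (mod 419).
351^105 = 351^(64+32+8+1) ≡ 108 (mod 419).
Check: 108² = 11664 ≡ 351 (mod 419). The two roots are 108 and 311.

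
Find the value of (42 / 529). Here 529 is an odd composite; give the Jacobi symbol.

1

Pull out 2: since 529 ≡ 1 (mod 8), (2/529) = +1.
Reciprocity: 21 ≡ 1 and 529 ≡ 1 (mod 4), so (21/529) = +(529/21).
Reduce top mod 21: now compute (4/21).
Pull out 2^2: since 21 ≡ 5 (mod 8), (2/21) = -1, so (2/21)^2 = +1.
Reached (1/21) = 1. Collecting the sign flips along the way, the symbol is +1.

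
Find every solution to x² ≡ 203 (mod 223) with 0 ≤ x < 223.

42, 181

Since 223 ≡ 3 (mod 4), a square root of 203 is 203^((223+1)/4) = 203^56 mod 223.
Repeated squaring: 203^2≡177, 203^4≡109, 203^8≡62, 203^16≡53, 203^32≡133 (mod 223).
203^56 = 203^(32+16+8) ≡ 181 (mod 223).
Check: 181² = 32761 ≡ 203 (mod 223). The two roots are 42 and 181.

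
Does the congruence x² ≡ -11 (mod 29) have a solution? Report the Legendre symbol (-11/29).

-1

Euler's criterion: (-11/29) ≡ 18^14 (mod 29).
18^2 ≡ 5 (mod 29)
18^4 ≡ 25 (mod 29)
18^8 ≡ 16 (mod 29)
18^14 = 18^(8+4+2) ≡ 28 (mod 29).
Result is 28 ≡ −1, so (-11/29) = −1.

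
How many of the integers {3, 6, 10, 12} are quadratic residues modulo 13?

3

(3/13) = +1 → QR.
(6/13) = -1 → non-residue.
(10/13) = +1 → QR.
(12/13) = +1 → QR.
Total quadratic residues among the 4: 3.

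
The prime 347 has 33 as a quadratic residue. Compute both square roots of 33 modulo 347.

Since 347 ≡ 3 (mod 4), a square root of 33 is 33^((347+1)/4) = 33^87 mod 347.
Repeated squaring: 33^2≡48, 33^4≡222, 33^8≡10, 33^16≡100, 33^32≡284, 33^64≡152 (mod 347).
33^87 = 33^(64+16+4+2+1) ≡ 53 (mod 347).
Check: 53² = 2809 ≡ 33 (mod 347). The two roots are 53 and 294.

53, 294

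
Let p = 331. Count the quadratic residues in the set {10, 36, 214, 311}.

(10/331) = -1 → non-residue.
(36/331) = +1 → QR.
(214/331) = +1 → QR.
(311/331) = -1 → non-residue.
Total quadratic residues among the 4: 2.

2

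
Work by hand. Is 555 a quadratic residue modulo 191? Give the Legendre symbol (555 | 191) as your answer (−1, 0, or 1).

First reduce: 555 ≡ 173 (mod 191).
Reciprocity: 173 ≡ 1 and 191 ≡ 3 (mod 4), so (173/191) = +(191/173).
Reduce top mod 173: now compute (18/173).
Pull out 2: since 173 ≡ 5 (mod 8), (2/173) = -1.
Reciprocity: 9 ≡ 1 and 173 ≡ 1 (mod 4), so (9/173) = +(173/9).
Reduce top mod 9: now compute (2/9).
Pull out 2: since 9 ≡ 1 (mod 8), (2/9) = +1.
Reached (1/9) = 1. Collecting the sign flips along the way, the symbol is -1.

-1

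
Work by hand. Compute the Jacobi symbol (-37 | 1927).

-1

First reduce: -37 ≡ 1890 (mod 1927).
Pull out 2: since 1927 ≡ 7 (mod 8), (2/1927) = +1.
Reciprocity: 945 ≡ 1 and 1927 ≡ 3 (mod 4), so (945/1927) = +(1927/945).
Reduce top mod 945: now compute (37/945).
Reciprocity: 37 ≡ 1 and 945 ≡ 1 (mod 4), so (37/945) = +(945/37).
Reduce top mod 37: now compute (20/37).
Pull out 2^2: since 37 ≡ 5 (mod 8), (2/37) = -1, so (2/37)^2 = +1.
Reciprocity: 5 ≡ 1 and 37 ≡ 1 (mod 4), so (5/37) = +(37/5).
Reduce top mod 5: now compute (2/5).
Pull out 2: since 5 ≡ 5 (mod 8), (2/5) = -1.
Reached (1/5) = 1. Collecting the sign flips along the way, the symbol is -1.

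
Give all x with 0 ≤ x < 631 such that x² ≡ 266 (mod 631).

Since 631 ≡ 3 (mod 4), a square root of 266 is 266^((631+1)/4) = 266^158 mod 631.
Repeated squaring: 266^2≡84, 266^4≡115, 266^8≡605, 266^16≡45, 266^32≡132, 266^64≡387, 266^128≡222 (mod 631).
266^158 = 266^(128+16+8+4+2) ≡ 439 (mod 631).
Check: 439² = 192721 ≡ 266 (mod 631). The two roots are 192 and 439.

192, 439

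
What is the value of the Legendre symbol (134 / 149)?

Pull out 2: since 149 ≡ 5 (mod 8), (2/149) = -1.
Reciprocity: 67 ≡ 3 and 149 ≡ 1 (mod 4), so (67/149) = +(149/67).
Reduce top mod 67: now compute (15/67).
Reciprocity: 15 ≡ 3 and 67 ≡ 3 (mod 4), so (15/67) = −(67/15).
Reduce top mod 15: now compute (7/15).
Reciprocity: 7 ≡ 3 and 15 ≡ 3 (mod 4), so (7/15) = −(15/7).
Reduce top mod 7: now compute (1/7).
Reached (1/7) = 1. Collecting the sign flips along the way, the symbol is -1.

-1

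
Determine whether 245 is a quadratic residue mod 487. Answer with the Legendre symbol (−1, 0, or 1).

Reciprocity: 245 ≡ 1 and 487 ≡ 3 (mod 4), so (245/487) = +(487/245).
Reduce top mod 245: now compute (242/245).
Pull out 2: since 245 ≡ 5 (mod 8), (2/245) = -1.
Reciprocity: 121 ≡ 1 and 245 ≡ 1 (mod 4), so (121/245) = +(245/121).
Reduce top mod 121: now compute (3/121).
Reciprocity: 3 ≡ 3 and 121 ≡ 1 (mod 4), so (3/121) = +(121/3).
Reduce top mod 3: now compute (1/3).
Reached (1/3) = 1. Collecting the sign flips along the way, the symbol is -1.

-1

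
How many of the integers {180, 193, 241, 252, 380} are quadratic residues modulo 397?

0

(180/397) = -1 → non-residue.
(193/397) = -1 → non-residue.
(241/397) = -1 → non-residue.
(252/397) = -1 → non-residue.
(380/397) = -1 → non-residue.
Total quadratic residues among the 5: 0.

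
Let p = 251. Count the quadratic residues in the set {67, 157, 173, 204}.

3

(67/251) = +1 → QR.
(157/251) = -1 → non-residue.
(173/251) = +1 → QR.
(204/251) = +1 → QR.
Total quadratic residues among the 4: 3.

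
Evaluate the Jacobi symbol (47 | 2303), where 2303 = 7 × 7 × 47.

0

Reciprocity: 47 ≡ 3 and 2303 ≡ 3 (mod 4), so (47/2303) = −(2303/47).
Reduce top mod 47: now compute (0/47).
Top reduces to 0: gcd > 1, so the symbol is 0.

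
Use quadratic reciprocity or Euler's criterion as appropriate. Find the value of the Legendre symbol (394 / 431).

1

Euler's criterion: (394/431) ≡ 394^215 (mod 431).
394^2 ≡ 76 (mod 431)
394^4 ≡ 173 (mod 431)
394^8 ≡ 190 (mod 431)
394^16 ≡ 327 (mod 431)
394^32 ≡ 41 (mod 431)
394^64 ≡ 388 (mod 431)
394^128 ≡ 125 (mod 431)
394^215 = 394^(128+64+16+4+2+1) ≡ 1 (mod 431).
Result is 1, so (394/431) = 1.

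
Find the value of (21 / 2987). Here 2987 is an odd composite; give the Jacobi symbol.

1

Reciprocity: 21 ≡ 1 and 2987 ≡ 3 (mod 4), so (21/2987) = +(2987/21).
Reduce top mod 21: now compute (5/21).
Reciprocity: 5 ≡ 1 and 21 ≡ 1 (mod 4), so (5/21) = +(21/5).
Reduce top mod 5: now compute (1/5).
Reached (1/5) = 1. Collecting the sign flips along the way, the symbol is +1.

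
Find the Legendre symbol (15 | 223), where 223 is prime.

1

Reciprocity: 15 ≡ 3 and 223 ≡ 3 (mod 4), so (15/223) = −(223/15).
Reduce top mod 15: now compute (13/15).
Reciprocity: 13 ≡ 1 and 15 ≡ 3 (mod 4), so (13/15) = +(15/13).
Reduce top mod 13: now compute (2/13).
Pull out 2: since 13 ≡ 5 (mod 8), (2/13) = -1.
Reached (1/13) = 1. Collecting the sign flips along the way, the symbol is +1.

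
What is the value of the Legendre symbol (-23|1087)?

1

Euler's criterion: (-23/1087) ≡ 1064^543 (mod 1087).
1064^2 ≡ 529 (mod 1087)
1064^4 ≡ 482 (mod 1087)
1064^8 ≡ 793 (mod 1087)
1064^16 ≡ 563 (mod 1087)
1064^32 ≡ 652 (mod 1087)
1064^64 ≡ 87 (mod 1087)
1064^128 ≡ 1047 (mod 1087)
1064^256 ≡ 513 (mod 1087)
1064^512 ≡ 115 (mod 1087)
1064^543 = 1064^(512+16+8+4+2+1) ≡ 1 (mod 1087).
Result is 1, so (-23/1087) = 1.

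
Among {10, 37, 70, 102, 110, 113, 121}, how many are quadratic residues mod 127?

4

(10/127) = -1 → non-residue.
(37/127) = +1 → QR.
(70/127) = +1 → QR.
(102/127) = -1 → non-residue.
(110/127) = -1 → non-residue.
(113/127) = +1 → QR.
(121/127) = +1 → QR.
Total quadratic residues among the 7: 4.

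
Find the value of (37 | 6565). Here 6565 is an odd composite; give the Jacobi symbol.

1

Reciprocity: 37 ≡ 1 and 6565 ≡ 1 (mod 4), so (37/6565) = +(6565/37).
Reduce top mod 37: now compute (16/37).
Pull out 2^4: since 37 ≡ 5 (mod 8), (2/37) = -1, so (2/37)^4 = +1.
Reached (1/37) = 1. Collecting the sign flips along the way, the symbol is +1.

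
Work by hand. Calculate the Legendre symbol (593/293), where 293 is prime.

-1

Euler's criterion: (593/293) ≡ 7^146 (mod 293).
7^2 ≡ 49 (mod 293)
7^4 ≡ 57 (mod 293)
7^8 ≡ 26 (mod 293)
7^16 ≡ 90 (mod 293)
7^32 ≡ 189 (mod 293)
7^64 ≡ 268 (mod 293)
7^128 ≡ 39 (mod 293)
7^146 = 7^(128+16+2) ≡ 292 (mod 293).
Result is 292 ≡ −1, so (593/293) = −1.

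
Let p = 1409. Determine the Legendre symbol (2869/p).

-1

First reduce: 2869 ≡ 51 (mod 1409).
Reciprocity: 51 ≡ 3 and 1409 ≡ 1 (mod 4), so (51/1409) = +(1409/51).
Reduce top mod 51: now compute (32/51).
Pull out 2^5: since 51 ≡ 3 (mod 8), (2/51) = -1, so (2/51)^5 = -1.
Reached (1/51) = 1. Collecting the sign flips along the way, the symbol is -1.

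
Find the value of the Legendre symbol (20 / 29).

1

Pull out 2^2: since 29 ≡ 5 (mod 8), (2/29) = -1, so (2/29)^2 = +1.
Reciprocity: 5 ≡ 1 and 29 ≡ 1 (mod 4), so (5/29) = +(29/5).
Reduce top mod 5: now compute (4/5).
Pull out 2^2: since 5 ≡ 5 (mod 8), (2/5) = -1, so (2/5)^2 = +1.
Reached (1/5) = 1. Collecting the sign flips along the way, the symbol is +1.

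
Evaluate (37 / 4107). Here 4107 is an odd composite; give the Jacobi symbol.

Reciprocity: 37 ≡ 1 and 4107 ≡ 3 (mod 4), so (37/4107) = +(4107/37).
Reduce top mod 37: now compute (0/37).
Top reduces to 0: gcd > 1, so the symbol is 0.

0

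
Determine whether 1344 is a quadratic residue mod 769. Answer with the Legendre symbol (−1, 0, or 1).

-1

Euler's criterion: (1344/769) ≡ 575^384 (mod 769).
575^2 ≡ 724 (mod 769)
575^4 ≡ 487 (mod 769)
575^8 ≡ 317 (mod 769)
575^16 ≡ 519 (mod 769)
575^32 ≡ 211 (mod 769)
575^64 ≡ 688 (mod 769)
575^128 ≡ 409 (mod 769)
575^256 ≡ 408 (mod 769)
575^384 = 575^(256+128) ≡ 768 (mod 769).
Result is 768 ≡ −1, so (1344/769) = −1.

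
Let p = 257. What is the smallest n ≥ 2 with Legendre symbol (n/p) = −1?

(2/257) = +1, so 2 is a residue.
(3/257) = −1, so 3 is the smallest positive non-residue mod 257.

3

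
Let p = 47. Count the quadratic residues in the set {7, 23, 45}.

1

(7/47) = +1 → QR.
(23/47) = -1 → non-residue.
(45/47) = -1 → non-residue.
Total quadratic residues among the 3: 1.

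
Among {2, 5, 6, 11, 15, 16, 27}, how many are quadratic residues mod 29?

(2/29) = -1 → non-residue.
(5/29) = +1 → QR.
(6/29) = +1 → QR.
(11/29) = -1 → non-residue.
(15/29) = -1 → non-residue.
(16/29) = +1 → QR.
(27/29) = -1 → non-residue.
Total quadratic residues among the 7: 3.

3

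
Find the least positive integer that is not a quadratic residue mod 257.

3

(2/257) = +1, so 2 is a residue.
(3/257) = −1, so 3 is the smallest positive non-residue mod 257.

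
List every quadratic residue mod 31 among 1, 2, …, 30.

1, 2, 4, 5, 7, 8, 9, 10, 14, 16, 18, 19, 20, 25, 28

Square k = 1,…,15 (k and 31−k give the same square):
1²=1, 2²=4, 3²=9, 4²=16, 5²=25, 6²≡5, 7²≡18, 8²≡2, 9²≡19, 10²≡7, 11²≡28, 12²≡20, 13²≡14, 14²≡10, 15²≡8 (mod 31).
So the quadratic residues mod 31 are {1, 2, 4, 5, 7, 8, 9, 10, 14, 16, 18, 19, 20, 25, 28}.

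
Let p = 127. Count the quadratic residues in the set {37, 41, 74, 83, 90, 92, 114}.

(37/127) = +1 → QR.
(41/127) = +1 → QR.
(74/127) = +1 → QR.
(83/127) = -1 → non-residue.
(90/127) = -1 → non-residue.
(92/127) = -1 → non-residue.
(114/127) = -1 → non-residue.
Total quadratic residues among the 7: 3.

3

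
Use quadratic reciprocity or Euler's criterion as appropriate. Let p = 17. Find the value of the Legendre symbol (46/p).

-1

Euler's criterion: (46/17) ≡ 12^8 (mod 17).
12^2 ≡ 8 (mod 17)
12^4 ≡ 13 (mod 17)
12^8 ≡ 16 (mod 17)
12^8 = 12^(8) ≡ 16 (mod 17).
Result is 16 ≡ −1, so (46/17) = −1.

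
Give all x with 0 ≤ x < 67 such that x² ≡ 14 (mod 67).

Since 67 ≡ 3 (mod 4), a square root of 14 is 14^((67+1)/4) = 14^17 mod 67.
Repeated squaring: 14^2≡62, 14^4≡25, 14^8≡22, 14^16≡15 (mod 67).
14^17 = 14^(16+1) ≡ 9 (mod 67).
Check: 9² = 81 ≡ 14 (mod 67). The two roots are 9 and 58.

9, 58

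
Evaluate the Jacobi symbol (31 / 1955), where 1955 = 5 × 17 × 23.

-1

Reciprocity: 31 ≡ 3 and 1955 ≡ 3 (mod 4), so (31/1955) = −(1955/31).
Reduce top mod 31: now compute (2/31).
Pull out 2: since 31 ≡ 7 (mod 8), (2/31) = +1.
Reached (1/31) = 1. Collecting the sign flips along the way, the symbol is -1.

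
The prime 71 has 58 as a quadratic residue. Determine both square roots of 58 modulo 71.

22, 49

Since 71 ≡ 3 (mod 4), a square root of 58 is 58^((71+1)/4) = 58^18 mod 71.
Repeated squaring: 58^2≡27, 58^4≡19, 58^8≡6, 58^16≡36 (mod 71).
58^18 = 58^(16+2) ≡ 49 (mod 71).
Check: 49² = 2401 ≡ 58 (mod 71). The two roots are 22 and 49.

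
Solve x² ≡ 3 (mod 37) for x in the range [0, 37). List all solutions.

15, 22

37 ≡ 1 (mod 4), so we find a root by search.
Trying successive values, 15² = 225 ≡ 3 (mod 37). The other root is 37 − 15 = 22.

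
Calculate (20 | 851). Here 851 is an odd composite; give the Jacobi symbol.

Pull out 2^2: since 851 ≡ 3 (mod 8), (2/851) = -1, so (2/851)^2 = +1.
Reciprocity: 5 ≡ 1 and 851 ≡ 3 (mod 4), so (5/851) = +(851/5).
Reduce top mod 5: now compute (1/5).
Reached (1/5) = 1. Collecting the sign flips along the way, the symbol is +1.

1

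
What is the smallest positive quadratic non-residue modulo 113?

3

(2/113) = +1, so 2 is a residue.
(3/113) = −1, so 3 is the smallest positive non-residue mod 113.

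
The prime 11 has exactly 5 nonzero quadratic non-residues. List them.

2, 6, 7, 8, 10

Square k = 1,…,5 (k and 11−k give the same square):
1²=1, 2²=4, 3²=9, 4²≡5, 5²≡3 (mod 11).
The residues are {1, 3, 4, 5, 9}; the non-residues are the remaining 5 nonzero classes.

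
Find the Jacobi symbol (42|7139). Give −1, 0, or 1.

Pull out 2: since 7139 ≡ 3 (mod 8), (2/7139) = -1.
Reciprocity: 21 ≡ 1 and 7139 ≡ 3 (mod 4), so (21/7139) = +(7139/21).
Reduce top mod 21: now compute (20/21).
Pull out 2^2: since 21 ≡ 5 (mod 8), (2/21) = -1, so (2/21)^2 = +1.
Reciprocity: 5 ≡ 1 and 21 ≡ 1 (mod 4), so (5/21) = +(21/5).
Reduce top mod 5: now compute (1/5).
Reached (1/5) = 1. Collecting the sign flips along the way, the symbol is -1.

-1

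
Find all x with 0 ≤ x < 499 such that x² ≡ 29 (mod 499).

Since 499 ≡ 3 (mod 4), a square root of 29 is 29^((499+1)/4) = 29^125 mod 499.
Repeated squaring: 29^2≡342, 29^4≡198, 29^8≡282, 29^16≡183, 29^32≡56, 29^64≡142 (mod 499).
29^125 = 29^(64+32+16+8+4+1) ≡ 45 (mod 499).
Check: 45² = 2025 ≡ 29 (mod 499). The two roots are 45 and 454.

45, 454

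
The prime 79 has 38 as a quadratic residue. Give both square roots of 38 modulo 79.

14, 65

Since 79 ≡ 3 (mod 4), a square root of 38 is 38^((79+1)/4) = 38^20 mod 79.
Repeated squaring: 38^2≡22, 38^4≡10, 38^8≡21, 38^16≡46 (mod 79).
38^20 = 38^(16+4) ≡ 65 (mod 79).
Check: 65² = 4225 ≡ 38 (mod 79). The two roots are 14 and 65.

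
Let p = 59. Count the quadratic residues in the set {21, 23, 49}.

(21/59) = +1 → QR.
(23/59) = -1 → non-residue.
(49/59) = +1 → QR.
Total quadratic residues among the 3: 2.

2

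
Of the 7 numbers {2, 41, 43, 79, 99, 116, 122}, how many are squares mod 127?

5

(2/127) = +1 → QR.
(41/127) = +1 → QR.
(43/127) = -1 → non-residue.
(79/127) = +1 → QR.
(99/127) = +1 → QR.
(116/127) = -1 → non-residue.
(122/127) = +1 → QR.
Total quadratic residues among the 7: 5.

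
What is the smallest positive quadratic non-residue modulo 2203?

2

(2/2203) = −1, so 2 is the smallest positive non-residue mod 2203.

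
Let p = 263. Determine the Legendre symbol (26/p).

1

Pull out 2: since 263 ≡ 7 (mod 8), (2/263) = +1.
Reciprocity: 13 ≡ 1 and 263 ≡ 3 (mod 4), so (13/263) = +(263/13).
Reduce top mod 13: now compute (3/13).
Reciprocity: 3 ≡ 3 and 13 ≡ 1 (mod 4), so (3/13) = +(13/3).
Reduce top mod 3: now compute (1/3).
Reached (1/3) = 1. Collecting the sign flips along the way, the symbol is +1.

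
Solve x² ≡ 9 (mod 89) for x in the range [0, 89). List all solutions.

3, 86

89 ≡ 1 (mod 4), so we find a root by search.
Trying successive values, 3² = 9 ≡ 9 (mod 89). The other root is 89 − 3 = 86.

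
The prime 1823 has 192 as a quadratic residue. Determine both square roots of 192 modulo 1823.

267, 1556

Since 1823 ≡ 3 (mod 4), a square root of 192 is 192^((1823+1)/4) = 192^456 mod 1823.
Repeated squaring: 192^2≡404, 192^4≡969, 192^8≡116, 192^16≡695, 192^32≡1753, 192^64≡1254, 192^128≡1090, 192^256≡1327 (mod 1823).
192^456 = 192^(256+128+64+8) ≡ 1556 (mod 1823).
Check: 1556² = 2421136 ≡ 192 (mod 1823). The two roots are 267 and 1556.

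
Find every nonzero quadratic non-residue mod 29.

2 3 8 10 11 12 14 15 17 18 19 21 26 27

Square k = 1,…,14 (k and 29−k give the same square):
1²=1, 2²=4, 3²=9, 4²=16, 5²=25, 6²≡7, 7²≡20, 8²≡6, 9²≡23, 10²≡13, 11²≡5, 12²≡28, 13²≡24, 14²≡22 (mod 29).
The residues are {1, 4, 5, 6, 7, 9, 13, 16, 20, 22, 23, 24, 25, 28}; the non-residues are the remaining 14 nonzero classes.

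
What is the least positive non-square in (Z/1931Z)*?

2

(2/1931) = −1, so 2 is the smallest positive non-residue mod 1931.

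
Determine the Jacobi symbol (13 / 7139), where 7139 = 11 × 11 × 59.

-1

Reciprocity: 13 ≡ 1 and 7139 ≡ 3 (mod 4), so (13/7139) = +(7139/13).
Reduce top mod 13: now compute (2/13).
Pull out 2: since 13 ≡ 5 (mod 8), (2/13) = -1.
Reached (1/13) = 1. Collecting the sign flips along the way, the symbol is -1.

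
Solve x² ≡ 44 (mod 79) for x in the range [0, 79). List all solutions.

26, 53

Since 79 ≡ 3 (mod 4), a square root of 44 is 44^((79+1)/4) = 44^20 mod 79.
Repeated squaring: 44^2≡40, 44^4≡20, 44^8≡5, 44^16≡25 (mod 79).
44^20 = 44^(16+4) ≡ 26 (mod 79).
Check: 26² = 676 ≡ 44 (mod 79). The two roots are 26 and 53.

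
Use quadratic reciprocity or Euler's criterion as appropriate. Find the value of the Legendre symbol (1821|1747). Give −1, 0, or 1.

First reduce: 1821 ≡ 74 (mod 1747).
Pull out 2: since 1747 ≡ 3 (mod 8), (2/1747) = -1.
Reciprocity: 37 ≡ 1 and 1747 ≡ 3 (mod 4), so (37/1747) = +(1747/37).
Reduce top mod 37: now compute (8/37).
Pull out 2^3: since 37 ≡ 5 (mod 8), (2/37) = -1, so (2/37)^3 = -1.
Reached (1/37) = 1. Collecting the sign flips along the way, the symbol is +1.

1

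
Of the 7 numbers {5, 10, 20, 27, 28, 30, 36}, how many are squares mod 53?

3

(5/53) = -1 → non-residue.
(10/53) = +1 → QR.
(20/53) = -1 → non-residue.
(27/53) = -1 → non-residue.
(28/53) = +1 → QR.
(30/53) = -1 → non-residue.
(36/53) = +1 → QR.
Total quadratic residues among the 7: 3.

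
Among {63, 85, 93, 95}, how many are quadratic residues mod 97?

3

(63/97) = -1 → non-residue.
(85/97) = +1 → QR.
(93/97) = +1 → QR.
(95/97) = +1 → QR.
Total quadratic residues among the 4: 3.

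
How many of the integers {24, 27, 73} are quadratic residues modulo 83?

1

(24/83) = -1 → non-residue.
(27/83) = +1 → QR.
(73/83) = -1 → non-residue.
Total quadratic residues among the 3: 1.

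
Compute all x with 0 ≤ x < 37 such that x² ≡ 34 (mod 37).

16, 21

37 ≡ 1 (mod 4), so we find a root by search.
Trying successive values, 16² = 256 ≡ 34 (mod 37). The other root is 37 − 16 = 21.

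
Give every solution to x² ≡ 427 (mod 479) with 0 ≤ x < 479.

Since 479 ≡ 3 (mod 4), a square root of 427 is 427^((479+1)/4) = 427^120 mod 479.
Repeated squaring: 427^2≡309, 427^4≡160, 427^8≡213, 427^16≡343, 427^32≡294, 427^64≡216 (mod 479).
427^120 = 427^(64+32+16+8) ≡ 300 (mod 479).
Check: 300² = 90000 ≡ 427 (mod 479). The two roots are 179 and 300.

179, 300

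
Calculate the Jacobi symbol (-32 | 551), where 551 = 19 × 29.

First reduce: -32 ≡ 519 (mod 551).
Reciprocity: 519 ≡ 3 and 551 ≡ 3 (mod 4), so (519/551) = −(551/519).
Reduce top mod 519: now compute (32/519).
Pull out 2^5: since 519 ≡ 7 (mod 8), (2/519) = +1, so (2/519)^5 = +1.
Reached (1/519) = 1. Collecting the sign flips along the way, the symbol is -1.

-1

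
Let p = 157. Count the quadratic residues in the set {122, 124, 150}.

(122/157) = +1 → QR.
(124/157) = +1 → QR.
(150/157) = -1 → non-residue.
Total quadratic residues among the 3: 2.

2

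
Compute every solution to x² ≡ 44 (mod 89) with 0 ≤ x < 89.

89 ≡ 1 (mod 4), so we find a root by search.
Trying successive values, 20² = 400 ≡ 44 (mod 89). The other root is 89 − 20 = 69.

20, 69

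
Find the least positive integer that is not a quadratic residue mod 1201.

(2/1201) = +1, so 2 is a residue.
(3/1201) = +1, so 3 is a residue.
(4/1201) = +1, so 4 is a residue.
(5/1201) = +1, so 5 is a residue.
(6/1201) = +1, so 6 is a residue.
(7/1201) = +1, so 7 is a residue.
(8/1201) = +1, so 8 is a residue.
(9/1201) = +1, so 9 is a residue.
(10/1201) = +1, so 10 is a residue.
(11/1201) = −1, so 11 is the smallest positive non-residue mod 1201.

11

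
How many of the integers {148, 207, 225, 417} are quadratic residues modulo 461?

(148/461) = -1 → non-residue.
(207/461) = +1 → QR.
(225/461) = +1 → QR.
(417/461) = -1 → non-residue.
Total quadratic residues among the 4: 2.

2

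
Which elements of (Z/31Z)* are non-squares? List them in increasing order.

Square k = 1,…,15 (k and 31−k give the same square):
1²=1, 2²=4, 3²=9, 4²=16, 5²=25, 6²≡5, 7²≡18, 8²≡2, 9²≡19, 10²≡7, 11²≡28, 12²≡20, 13²≡14, 14²≡10, 15²≡8 (mod 31).
The residues are {1, 2, 4, 5, 7, 8, 9, 10, 14, 16, 18, 19, 20, 25, 28}; the non-residues are the remaining 15 nonzero classes.

3,6,11,12,13,15,17,21,22,23,24,26,27,29,30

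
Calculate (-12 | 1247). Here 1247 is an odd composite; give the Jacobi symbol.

First reduce: -12 ≡ 1235 (mod 1247).
Reciprocity: 1235 ≡ 3 and 1247 ≡ 3 (mod 4), so (1235/1247) = −(1247/1235).
Reduce top mod 1235: now compute (12/1235).
Pull out 2^2: since 1235 ≡ 3 (mod 8), (2/1235) = -1, so (2/1235)^2 = +1.
Reciprocity: 3 ≡ 3 and 1235 ≡ 3 (mod 4), so (3/1235) = −(1235/3).
Reduce top mod 3: now compute (2/3).
Pull out 2: since 3 ≡ 3 (mod 8), (2/3) = -1.
Reached (1/3) = 1. Collecting the sign flips along the way, the symbol is -1.

-1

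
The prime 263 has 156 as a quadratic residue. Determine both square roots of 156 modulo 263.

Since 263 ≡ 3 (mod 4), a square root of 156 is 156^((263+1)/4) = 156^66 mod 263.
Repeated squaring: 156^2≡140, 156^4≡138, 156^8≡108, 156^16≡92, 156^32≡48, 156^64≡200 (mod 263).
156^66 = 156^(64+2) ≡ 122 (mod 263).
Check: 122² = 14884 ≡ 156 (mod 263). The two roots are 122 and 141.

122, 141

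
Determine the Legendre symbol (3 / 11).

1

Euler's criterion: (3/11) ≡ 3^5 (mod 11).
3^2 ≡ 9 (mod 11)
3^4 ≡ 4 (mod 11)
3^5 = 3^(4+1) ≡ 1 (mod 11).
Result is 1, so (3/11) = 1.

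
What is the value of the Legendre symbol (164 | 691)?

-1

Pull out 2^2: since 691 ≡ 3 (mod 8), (2/691) = -1, so (2/691)^2 = +1.
Reciprocity: 41 ≡ 1 and 691 ≡ 3 (mod 4), so (41/691) = +(691/41).
Reduce top mod 41: now compute (35/41).
Reciprocity: 35 ≡ 3 and 41 ≡ 1 (mod 4), so (35/41) = +(41/35).
Reduce top mod 35: now compute (6/35).
Pull out 2: since 35 ≡ 3 (mod 8), (2/35) = -1.
Reciprocity: 3 ≡ 3 and 35 ≡ 3 (mod 4), so (3/35) = −(35/3).
Reduce top mod 3: now compute (2/3).
Pull out 2: since 3 ≡ 3 (mod 8), (2/3) = -1.
Reached (1/3) = 1. Collecting the sign flips along the way, the symbol is -1.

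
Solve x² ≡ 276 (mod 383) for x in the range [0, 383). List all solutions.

Since 383 ≡ 3 (mod 4), a square root of 276 is 276^((383+1)/4) = 276^96 mod 383.
Repeated squaring: 276^2≡342, 276^4≡149, 276^8≡370, 276^16≡169, 276^32≡219, 276^64≡86 (mod 383).
276^96 = 276^(64+32) ≡ 67 (mod 383).
Check: 67² = 4489 ≡ 276 (mod 383). The two roots are 67 and 316.

67, 316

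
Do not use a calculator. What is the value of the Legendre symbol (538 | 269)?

0

First reduce: 538 ≡ 0 (mod 269).
Top reduces to 0: gcd > 1, so the symbol is 0.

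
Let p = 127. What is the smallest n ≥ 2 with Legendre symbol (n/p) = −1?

(2/127) = +1, so 2 is a residue.
(3/127) = −1, so 3 is the smallest positive non-residue mod 127.

3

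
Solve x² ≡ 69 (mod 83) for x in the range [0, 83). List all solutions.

Since 83 ≡ 3 (mod 4), a square root of 69 is 69^((83+1)/4) = 69^21 mod 83.
Repeated squaring: 69^2≡30, 69^4≡70, 69^8≡3, 69^16≡9 (mod 83).
69^21 = 69^(16+4+1) ≡ 61 (mod 83).
Check: 61² = 3721 ≡ 69 (mod 83). The two roots are 22 and 61.

22, 61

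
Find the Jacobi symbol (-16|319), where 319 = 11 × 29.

First reduce: -16 ≡ 303 (mod 319).
Reciprocity: 303 ≡ 3 and 319 ≡ 3 (mod 4), so (303/319) = −(319/303).
Reduce top mod 303: now compute (16/303).
Pull out 2^4: since 303 ≡ 7 (mod 8), (2/303) = +1, so (2/303)^4 = +1.
Reached (1/303) = 1. Collecting the sign flips along the way, the symbol is -1.

-1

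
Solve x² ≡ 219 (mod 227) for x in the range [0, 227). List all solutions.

Since 227 ≡ 3 (mod 4), a square root of 219 is 219^((227+1)/4) = 219^57 mod 227.
Repeated squaring: 219^2≡64, 219^4≡10, 219^8≡100, 219^16≡12, 219^32≡144 (mod 227).
219^57 = 219^(32+16+8+1) ≡ 30 (mod 227).
Check: 30² = 900 ≡ 219 (mod 227). The two roots are 30 and 197.

30, 197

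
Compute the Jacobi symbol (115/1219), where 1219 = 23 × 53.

Reciprocity: 115 ≡ 3 and 1219 ≡ 3 (mod 4), so (115/1219) = −(1219/115).
Reduce top mod 115: now compute (69/115).
Reciprocity: 69 ≡ 1 and 115 ≡ 3 (mod 4), so (69/115) = +(115/69).
Reduce top mod 69: now compute (46/69).
Pull out 2: since 69 ≡ 5 (mod 8), (2/69) = -1.
Reciprocity: 23 ≡ 3 and 69 ≡ 1 (mod 4), so (23/69) = +(69/23).
Reduce top mod 23: now compute (0/23).
Top reduces to 0: gcd > 1, so the symbol is 0.

0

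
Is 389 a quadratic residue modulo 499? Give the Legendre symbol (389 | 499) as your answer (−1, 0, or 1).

-1

Euler's criterion: (389/499) ≡ 389^249 (mod 499).
389^2 ≡ 124 (mod 499)
389^4 ≡ 406 (mod 499)
389^8 ≡ 166 (mod 499)
389^16 ≡ 111 (mod 499)
389^32 ≡ 345 (mod 499)
389^64 ≡ 263 (mod 499)
389^128 ≡ 307 (mod 499)
389^249 = 389^(128+64+32+16+8+1) ≡ 498 (mod 499).
Result is 498 ≡ −1, so (389/499) = −1.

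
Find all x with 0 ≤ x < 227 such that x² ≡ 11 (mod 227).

40, 187

Since 227 ≡ 3 (mod 4), a square root of 11 is 11^((227+1)/4) = 11^57 mod 227.
Repeated squaring: 11^2≡121, 11^4≡113, 11^8≡57, 11^16≡71, 11^32≡47 (mod 227).
11^57 = 11^(32+16+8+1) ≡ 40 (mod 227).
Check: 40² = 1600 ≡ 11 (mod 227). The two roots are 40 and 187.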